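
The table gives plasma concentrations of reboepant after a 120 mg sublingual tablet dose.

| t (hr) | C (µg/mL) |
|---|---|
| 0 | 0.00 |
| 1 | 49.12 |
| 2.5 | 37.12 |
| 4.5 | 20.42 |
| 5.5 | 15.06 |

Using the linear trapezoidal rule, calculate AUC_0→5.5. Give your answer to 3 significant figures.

Trapezoidal AUC_0→5.5:
  [0→1]: (0.00+49.12)/2 × 1 = 24.56
  [1→2.5]: (49.12+37.12)/2 × 1.5 = 64.68
  [2.5→4.5]: (37.12+20.42)/2 × 2 = 57.54
  [4.5→5.5]: (20.42+15.06)/2 × 1 = 17.74
  Sum = 164.52 µg/mL·hr

AUC = 165 µg/mL·hr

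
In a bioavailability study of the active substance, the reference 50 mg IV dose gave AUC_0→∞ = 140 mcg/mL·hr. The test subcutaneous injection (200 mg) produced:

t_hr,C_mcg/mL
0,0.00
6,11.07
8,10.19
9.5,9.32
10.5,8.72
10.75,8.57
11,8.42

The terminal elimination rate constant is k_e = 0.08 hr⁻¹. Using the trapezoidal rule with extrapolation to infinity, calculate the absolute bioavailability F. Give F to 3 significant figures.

Trapezoidal AUC_0→11 (subcutaneous injection):
  [0→6]: (0.00+11.07)/2 × 6 = 33.21
  [6→8]: (11.07+10.19)/2 × 2 = 21.26
  [8→9.5]: (10.19+9.32)/2 × 1.5 = 14.6325
  [9.5→10.5]: (9.32+8.72)/2 × 1 = 9.02
  [10.5→10.75]: (8.72+8.57)/2 × 0.25 = 2.16125
  [10.75→11]: (8.57+8.42)/2 × 0.25 = 2.12375
  Sum = 82.4075 mcg/mL·hr
Tail: C_last/k_e = 8.42/0.08 = 105.250
AUC_0→∞ (subcutaneous injection) = 82.4075 + 105.250 = 187.6575 mcg/mL·hr
F = (AUC_ev/D_ev)/(AUC_iv/D_iv) = (187.6575/200)/(140/50) = 0.9382875/2.8 = 0.3351

F = 0.335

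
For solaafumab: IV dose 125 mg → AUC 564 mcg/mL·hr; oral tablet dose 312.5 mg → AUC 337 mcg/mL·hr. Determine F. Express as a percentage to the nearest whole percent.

F = 24%

F = (AUC_ev / D_ev) / (AUC_iv / D_iv)
  = (337/312.5) / (564/125)
  = 1.0784 / 4.512 = 0.2390
  = 23.90%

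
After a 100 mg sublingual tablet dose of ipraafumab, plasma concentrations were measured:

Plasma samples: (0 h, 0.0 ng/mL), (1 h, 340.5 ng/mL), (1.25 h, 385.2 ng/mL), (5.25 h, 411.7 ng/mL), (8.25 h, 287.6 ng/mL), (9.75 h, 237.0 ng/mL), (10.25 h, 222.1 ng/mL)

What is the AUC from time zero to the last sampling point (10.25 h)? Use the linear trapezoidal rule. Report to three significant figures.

Trapezoidal AUC_0→10.25:
  [0→1]: (0.0+340.5)/2 × 1 = 170.25
  [1→1.25]: (340.5+385.2)/2 × 0.25 = 90.7125
  [1.25→5.25]: (385.2+411.7)/2 × 4 = 1593.8
  [5.25→8.25]: (411.7+287.6)/2 × 3 = 1048.95
  [8.25→9.75]: (287.6+237.0)/2 × 1.5 = 393.45
  [9.75→10.25]: (237.0+222.1)/2 × 0.5 = 114.775
  Sum = 3411.9375 ng/mL·h

AUC = 3410 ng/mL·h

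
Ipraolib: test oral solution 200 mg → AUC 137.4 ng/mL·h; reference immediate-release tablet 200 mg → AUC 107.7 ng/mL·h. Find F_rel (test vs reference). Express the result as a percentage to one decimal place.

F_rel = (AUC_test/D_test) / (AUC_ref/D_ref)
      = (137.4/200) / (107.7/200)
      = 0.687 / 0.5385 = 1.2758 = 127.58%

F_rel = 127.6%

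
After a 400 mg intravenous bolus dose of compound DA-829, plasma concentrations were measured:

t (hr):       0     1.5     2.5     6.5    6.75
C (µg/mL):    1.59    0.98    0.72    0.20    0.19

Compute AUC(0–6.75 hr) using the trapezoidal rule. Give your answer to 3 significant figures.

Trapezoidal AUC_0→6.75:
  [0→1.5]: (1.59+0.98)/2 × 1.5 = 1.9275
  [1.5→2.5]: (0.98+0.72)/2 × 1 = 0.85
  [2.5→6.5]: (0.72+0.20)/2 × 4 = 1.84
  [6.5→6.75]: (0.20+0.19)/2 × 0.25 = 0.04875
  Sum = 4.66625 µg/mL·hr

AUC = 4.67 µg/mL·hr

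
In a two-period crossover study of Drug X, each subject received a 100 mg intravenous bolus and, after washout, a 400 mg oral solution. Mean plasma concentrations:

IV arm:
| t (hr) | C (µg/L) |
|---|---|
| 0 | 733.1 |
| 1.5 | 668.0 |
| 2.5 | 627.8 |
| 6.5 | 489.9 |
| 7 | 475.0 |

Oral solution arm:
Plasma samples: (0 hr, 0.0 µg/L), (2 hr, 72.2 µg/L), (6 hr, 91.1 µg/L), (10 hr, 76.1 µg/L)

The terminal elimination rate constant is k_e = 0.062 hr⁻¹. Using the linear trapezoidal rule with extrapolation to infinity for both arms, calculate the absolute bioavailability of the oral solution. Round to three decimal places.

F = 0.041

Trapezoidal AUC_0→7 (IV):
  [0→1.5]: (733.1+668.0)/2 × 1.5 = 1050.825
  [1.5→2.5]: (668.0+627.8)/2 × 1 = 647.9
  [2.5→6.5]: (627.8+489.9)/2 × 4 = 2235.4
  [6.5→7]: (489.9+475.0)/2 × 0.5 = 241.225
  Sum = 4175.35 µg/L·hr
IV tail: 475.0/0.062 = 7661.290; AUC_iv,0→∞ = 4175.35 + 7661.290 = 11836.64 µg/L·hr
Trapezoidal AUC_0→10 (oral solution):
  [0→2]: (0.0+72.2)/2 × 2 = 72.2
  [2→6]: (72.2+91.1)/2 × 4 = 326.6
  [6→10]: (91.1+76.1)/2 × 4 = 334.4
  Sum = 733.2 µg/L·hr
oral solution tail: 76.1/0.062 = 1227.419; AUC_ev,0→∞ = 733.2 + 1227.419 = 1960.619 µg/L·hr
F = (AUC_ev/D_ev)/(AUC_iv/D_iv) = (1960.619/400)/(11836.64/100) = 4.9015475/118.3664 = 0.0414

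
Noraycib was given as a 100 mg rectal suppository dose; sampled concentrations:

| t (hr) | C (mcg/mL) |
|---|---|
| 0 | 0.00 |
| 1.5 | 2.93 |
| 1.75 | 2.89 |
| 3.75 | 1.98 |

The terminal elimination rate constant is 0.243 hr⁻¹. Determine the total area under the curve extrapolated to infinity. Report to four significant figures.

Trapezoidal AUC_0→3.75:
  [0→1.5]: (0.00+2.93)/2 × 1.5 = 2.1975
  [1.5→1.75]: (2.93+2.89)/2 × 0.25 = 0.7275
  [1.75→3.75]: (2.89+1.98)/2 × 2 = 4.87
  Sum = 7.795 mcg/mL·hr
Extrapolated tail: C_last / k_e = 1.98 / 0.243 = 8.148
AUC_0→∞ = 7.795 + 8.148 = 15.943 mcg/mL·hr

AUC = 15.94 mcg/mL·hr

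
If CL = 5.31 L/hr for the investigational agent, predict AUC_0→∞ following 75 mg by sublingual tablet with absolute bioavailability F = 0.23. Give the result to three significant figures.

AUC_0→∞ = F × Dose / CL
        = 0.23 × 75 / 5.31 = 3.24859 mg/L·hr

AUC = 3.25 mg/L·hr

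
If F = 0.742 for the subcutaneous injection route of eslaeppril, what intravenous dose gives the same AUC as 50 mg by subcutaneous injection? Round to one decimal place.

D_iv = 37.1 mg

Systemic exposure from an extravascular dose = F × D_ev, so the equivalent IV dose is F × D_ev.
D_iv = F × D_ev = 0.742 × 50 = 37.1 mg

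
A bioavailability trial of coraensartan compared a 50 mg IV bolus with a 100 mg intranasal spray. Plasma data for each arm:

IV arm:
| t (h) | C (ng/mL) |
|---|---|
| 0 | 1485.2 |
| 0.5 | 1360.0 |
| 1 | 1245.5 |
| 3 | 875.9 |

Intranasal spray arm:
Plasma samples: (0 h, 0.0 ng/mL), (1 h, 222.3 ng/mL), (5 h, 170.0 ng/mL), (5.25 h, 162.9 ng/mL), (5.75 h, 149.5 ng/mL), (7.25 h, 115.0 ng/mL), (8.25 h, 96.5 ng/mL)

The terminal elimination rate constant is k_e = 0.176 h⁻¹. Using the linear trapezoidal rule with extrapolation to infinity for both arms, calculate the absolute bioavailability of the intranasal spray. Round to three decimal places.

F = 0.110

Trapezoidal AUC_0→3 (IV):
  [0→0.5]: (1485.2+1360.0)/2 × 0.5 = 711.3
  [0.5→1]: (1360.0+1245.5)/2 × 0.5 = 651.375
  [1→3]: (1245.5+875.9)/2 × 2 = 2121.4
  Sum = 3484.075 ng/mL·h
IV tail: 875.9/0.176 = 4976.705; AUC_iv,0→∞ = 3484.075 + 4976.705 = 8460.78 ng/mL·h
Trapezoidal AUC_0→8.25 (intranasal spray):
  [0→1]: (0.0+222.3)/2 × 1 = 111.15
  [1→5]: (222.3+170.0)/2 × 4 = 784.6
  [5→5.25]: (170.0+162.9)/2 × 0.25 = 41.6125
  [5.25→5.75]: (162.9+149.5)/2 × 0.5 = 78.1
  [5.75→7.25]: (149.5+115.0)/2 × 1.5 = 198.375
  [7.25→8.25]: (115.0+96.5)/2 × 1 = 105.75
  Sum = 1319.5875 ng/mL·h
intranasal spray tail: 96.5/0.176 = 548.295; AUC_ev,0→∞ = 1319.5875 + 548.295 = 1867.8825 ng/mL·h
F = (AUC_ev/D_ev)/(AUC_iv/D_iv) = (1867.8825/100)/(8460.78/50) = 18.678825/169.2156 = 0.1104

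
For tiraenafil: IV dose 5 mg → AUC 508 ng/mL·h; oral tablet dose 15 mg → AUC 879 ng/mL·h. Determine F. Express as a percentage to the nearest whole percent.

F = (AUC_ev / D_ev) / (AUC_iv / D_iv)
  = (879/15) / (508/5)
  = 58.6 / 101.6 = 0.5768
  = 57.68%

F = 58%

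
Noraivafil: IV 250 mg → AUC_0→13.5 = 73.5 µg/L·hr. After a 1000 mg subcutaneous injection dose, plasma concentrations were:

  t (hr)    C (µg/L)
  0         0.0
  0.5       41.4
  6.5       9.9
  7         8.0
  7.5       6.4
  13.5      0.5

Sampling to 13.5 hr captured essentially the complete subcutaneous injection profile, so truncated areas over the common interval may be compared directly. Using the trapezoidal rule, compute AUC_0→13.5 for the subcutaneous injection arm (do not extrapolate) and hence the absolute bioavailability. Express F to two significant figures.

Trapezoidal AUC_0→13.5 (subcutaneous injection):
  [0→0.5]: (0.0+41.4)/2 × 0.5 = 10.35
  [0.5→6.5]: (41.4+9.9)/2 × 6 = 153.9
  [6.5→7]: (9.9+8.0)/2 × 0.5 = 4.475
  [7→7.5]: (8.0+6.4)/2 × 0.5 = 3.6
  [7.5→13.5]: (6.4+0.5)/2 × 6 = 20.7
  Sum = 193.025 µg/L·hr
F = (AUC_ev/D_ev)/(AUC_iv/D_iv) = (193.025/1000)/(73.5/250) = 0.193025/0.294 = 0.6565

F = 0.66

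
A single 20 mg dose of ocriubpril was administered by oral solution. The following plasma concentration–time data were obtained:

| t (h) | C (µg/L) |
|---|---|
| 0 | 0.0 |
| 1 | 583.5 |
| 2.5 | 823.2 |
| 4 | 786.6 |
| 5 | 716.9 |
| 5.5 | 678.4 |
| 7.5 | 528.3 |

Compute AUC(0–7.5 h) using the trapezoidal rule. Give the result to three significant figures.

Trapezoidal AUC_0→7.5:
  [0→1]: (0.0+583.5)/2 × 1 = 291.75
  [1→2.5]: (583.5+823.2)/2 × 1.5 = 1055.025
  [2.5→4]: (823.2+786.6)/2 × 1.5 = 1207.35
  [4→5]: (786.6+716.9)/2 × 1 = 751.75
  [5→5.5]: (716.9+678.4)/2 × 0.5 = 348.825
  [5.5→7.5]: (678.4+528.3)/2 × 2 = 1206.7
  Sum = 4861.4 µg/L·h

AUC = 4860 µg/L·h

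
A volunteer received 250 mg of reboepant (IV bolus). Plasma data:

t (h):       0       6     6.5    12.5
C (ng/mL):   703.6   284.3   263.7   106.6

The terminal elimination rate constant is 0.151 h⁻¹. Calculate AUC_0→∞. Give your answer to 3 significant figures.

AUC = 4920 ng/mL·h

Trapezoidal AUC_0→12.5:
  [0→6]: (703.6+284.3)/2 × 6 = 2963.7
  [6→6.5]: (284.3+263.7)/2 × 0.5 = 137.0
  [6.5→12.5]: (263.7+106.6)/2 × 6 = 1110.9
  Sum = 4211.6 ng/mL·h
Extrapolated tail: C_last / k_e = 106.6 / 0.151 = 705.960
AUC_0→∞ = 4211.6 + 705.960 = 4917.56 ng/mL·h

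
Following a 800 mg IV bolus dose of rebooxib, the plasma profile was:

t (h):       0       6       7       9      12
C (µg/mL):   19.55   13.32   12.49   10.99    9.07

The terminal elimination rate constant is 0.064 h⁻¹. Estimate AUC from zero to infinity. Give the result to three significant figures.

AUC = 307 µg/mL·h

Trapezoidal AUC_0→12:
  [0→6]: (19.55+13.32)/2 × 6 = 98.61
  [6→7]: (13.32+12.49)/2 × 1 = 12.905
  [7→9]: (12.49+10.99)/2 × 2 = 23.48
  [9→12]: (10.99+9.07)/2 × 3 = 30.09
  Sum = 165.085 µg/mL·h
Extrapolated tail: C_last / k_e = 9.07 / 0.064 = 141.719
AUC_0→∞ = 165.085 + 141.719 = 306.804 µg/mL·h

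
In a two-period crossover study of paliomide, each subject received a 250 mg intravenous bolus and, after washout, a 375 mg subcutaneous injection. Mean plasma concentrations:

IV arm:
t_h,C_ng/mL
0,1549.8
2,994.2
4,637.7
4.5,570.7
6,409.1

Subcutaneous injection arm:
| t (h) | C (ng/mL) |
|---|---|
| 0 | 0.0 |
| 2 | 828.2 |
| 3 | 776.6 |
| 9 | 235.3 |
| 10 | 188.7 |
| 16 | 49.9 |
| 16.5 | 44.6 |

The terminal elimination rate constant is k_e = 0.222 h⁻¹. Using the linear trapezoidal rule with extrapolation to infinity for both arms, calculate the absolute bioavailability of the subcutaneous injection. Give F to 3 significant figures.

F = 0.550

Trapezoidal AUC_0→6 (IV):
  [0→2]: (1549.8+994.2)/2 × 2 = 2544.0
  [2→4]: (994.2+637.7)/2 × 2 = 1631.9
  [4→4.5]: (637.7+570.7)/2 × 0.5 = 302.1
  [4.5→6]: (570.7+409.1)/2 × 1.5 = 734.85
  Sum = 5212.85 ng/mL·h
IV tail: 409.1/0.222 = 1842.793; AUC_iv,0→∞ = 5212.85 + 1842.793 = 7055.643 ng/mL·h
Trapezoidal AUC_0→16.5 (subcutaneous injection):
  [0→2]: (0.0+828.2)/2 × 2 = 828.2
  [2→3]: (828.2+776.6)/2 × 1 = 802.4
  [3→9]: (776.6+235.3)/2 × 6 = 3035.7
  [9→10]: (235.3+188.7)/2 × 1 = 212.0
  [10→16]: (188.7+49.9)/2 × 6 = 715.8
  [16→16.5]: (49.9+44.6)/2 × 0.5 = 23.625
  Sum = 5617.725 ng/mL·h
subcutaneous injection tail: 44.6/0.222 = 200.901; AUC_ev,0→∞ = 5617.725 + 200.901 = 5818.626 ng/mL·h
F = (AUC_ev/D_ev)/(AUC_iv/D_iv) = (5818.626/375)/(7055.643/250) = 15.516336/28.222572 = 0.5498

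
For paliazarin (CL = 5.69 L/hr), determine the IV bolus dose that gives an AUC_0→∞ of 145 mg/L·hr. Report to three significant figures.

Dose = 825 mg

Dose_iv = CL × AUC_0→∞
     = 5.69 × 145 = 825.05 mg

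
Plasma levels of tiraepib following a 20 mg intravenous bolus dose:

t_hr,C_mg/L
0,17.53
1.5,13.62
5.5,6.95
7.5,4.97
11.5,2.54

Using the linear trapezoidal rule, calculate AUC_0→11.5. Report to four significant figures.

AUC = 91.44 mg/L·hr

Trapezoidal AUC_0→11.5:
  [0→1.5]: (17.53+13.62)/2 × 1.5 = 23.3625
  [1.5→5.5]: (13.62+6.95)/2 × 4 = 41.14
  [5.5→7.5]: (6.95+4.97)/2 × 2 = 11.92
  [7.5→11.5]: (4.97+2.54)/2 × 4 = 15.02
  Sum = 91.4425 mg/L·hr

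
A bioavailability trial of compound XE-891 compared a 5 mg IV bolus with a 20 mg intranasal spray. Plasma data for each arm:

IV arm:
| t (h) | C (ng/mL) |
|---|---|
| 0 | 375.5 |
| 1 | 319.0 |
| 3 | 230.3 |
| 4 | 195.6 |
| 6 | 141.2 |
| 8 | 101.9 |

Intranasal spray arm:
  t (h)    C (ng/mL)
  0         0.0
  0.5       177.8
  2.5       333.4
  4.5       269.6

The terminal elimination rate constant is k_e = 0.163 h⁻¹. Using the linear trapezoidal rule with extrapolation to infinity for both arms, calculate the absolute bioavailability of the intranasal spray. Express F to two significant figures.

F = 0.30

Trapezoidal AUC_0→8 (IV):
  [0→1]: (375.5+319.0)/2 × 1 = 347.25
  [1→3]: (319.0+230.3)/2 × 2 = 549.3
  [3→4]: (230.3+195.6)/2 × 1 = 212.95
  [4→6]: (195.6+141.2)/2 × 2 = 336.8
  [6→8]: (141.2+101.9)/2 × 2 = 243.1
  Sum = 1689.4 ng/mL·h
IV tail: 101.9/0.163 = 625.153; AUC_iv,0→∞ = 1689.4 + 625.153 = 2314.553 ng/mL·h
Trapezoidal AUC_0→4.5 (intranasal spray):
  [0→0.5]: (0.0+177.8)/2 × 0.5 = 44.45
  [0.5→2.5]: (177.8+333.4)/2 × 2 = 511.2
  [2.5→4.5]: (333.4+269.6)/2 × 2 = 603.0
  Sum = 1158.65 ng/mL·h
intranasal spray tail: 269.6/0.163 = 1653.988; AUC_ev,0→∞ = 1158.65 + 1653.988 = 2812.638 ng/mL·h
F = (AUC_ev/D_ev)/(AUC_iv/D_iv) = (2812.638/20)/(2314.553/5) = 140.6319/462.9106 = 0.3038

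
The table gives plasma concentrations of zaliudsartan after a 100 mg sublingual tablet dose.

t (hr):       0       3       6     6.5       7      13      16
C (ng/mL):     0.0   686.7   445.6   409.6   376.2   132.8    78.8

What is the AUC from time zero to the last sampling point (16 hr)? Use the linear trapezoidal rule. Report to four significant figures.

Trapezoidal AUC_0→16:
  [0→3]: (0.0+686.7)/2 × 3 = 1030.05
  [3→6]: (686.7+445.6)/2 × 3 = 1698.45
  [6→6.5]: (445.6+409.6)/2 × 0.5 = 213.8
  [6.5→7]: (409.6+376.2)/2 × 0.5 = 196.45
  [7→13]: (376.2+132.8)/2 × 6 = 1527.0
  [13→16]: (132.8+78.8)/2 × 3 = 317.4
  Sum = 4983.15 ng/mL·hr

AUC = 4983 ng/mL·hr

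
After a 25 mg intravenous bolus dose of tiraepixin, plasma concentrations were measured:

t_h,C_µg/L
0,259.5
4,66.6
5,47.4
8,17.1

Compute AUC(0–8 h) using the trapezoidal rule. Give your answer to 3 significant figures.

AUC = 806 µg/L·h

Trapezoidal AUC_0→8:
  [0→4]: (259.5+66.6)/2 × 4 = 652.2
  [4→5]: (66.6+47.4)/2 × 1 = 57.0
  [5→8]: (47.4+17.1)/2 × 3 = 96.75
  Sum = 805.95 µg/L·h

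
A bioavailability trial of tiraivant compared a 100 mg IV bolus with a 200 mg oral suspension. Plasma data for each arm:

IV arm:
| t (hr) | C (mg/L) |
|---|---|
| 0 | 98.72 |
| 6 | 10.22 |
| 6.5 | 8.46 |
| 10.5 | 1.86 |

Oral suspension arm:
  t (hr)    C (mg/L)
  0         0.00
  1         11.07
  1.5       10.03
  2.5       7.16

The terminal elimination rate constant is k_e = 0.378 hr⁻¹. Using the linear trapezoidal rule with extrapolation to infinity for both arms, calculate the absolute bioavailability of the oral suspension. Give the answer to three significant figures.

Trapezoidal AUC_0→10.5 (IV):
  [0→6]: (98.72+10.22)/2 × 6 = 326.82
  [6→6.5]: (10.22+8.46)/2 × 0.5 = 4.67
  [6.5→10.5]: (8.46+1.86)/2 × 4 = 20.64
  Sum = 352.13 mg/L·hr
IV tail: 1.86/0.378 = 4.921; AUC_iv,0→∞ = 352.13 + 4.921 = 357.051 mg/L·hr
Trapezoidal AUC_0→2.5 (oral suspension):
  [0→1]: (0.00+11.07)/2 × 1 = 5.535
  [1→1.5]: (11.07+10.03)/2 × 0.5 = 5.275
  [1.5→2.5]: (10.03+7.16)/2 × 1 = 8.595
  Sum = 19.405 mg/L·hr
oral suspension tail: 7.16/0.378 = 18.942; AUC_ev,0→∞ = 19.405 + 18.942 = 38.347 mg/L·hr
F = (AUC_ev/D_ev)/(AUC_iv/D_iv) = (38.347/200)/(357.051/100) = 0.191735/3.57051 = 0.0537

F = 0.0537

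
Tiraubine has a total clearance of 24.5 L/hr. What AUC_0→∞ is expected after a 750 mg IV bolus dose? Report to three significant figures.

AUC_0→∞ = Dose_iv / CL
        = 750 / 24.5 = 30.6122 mg/L·hr

AUC = 30.6 mg/L·hr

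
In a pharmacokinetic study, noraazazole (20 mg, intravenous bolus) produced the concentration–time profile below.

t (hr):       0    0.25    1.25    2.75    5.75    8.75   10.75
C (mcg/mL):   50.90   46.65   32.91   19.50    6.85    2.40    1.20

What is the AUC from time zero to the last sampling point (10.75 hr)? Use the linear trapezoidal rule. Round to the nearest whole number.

AUC = 148 mcg/mL·hr

Trapezoidal AUC_0→10.75:
  [0→0.25]: (50.90+46.65)/2 × 0.25 = 12.19375
  [0.25→1.25]: (46.65+32.91)/2 × 1 = 39.78
  [1.25→2.75]: (32.91+19.50)/2 × 1.5 = 39.3075
  [2.75→5.75]: (19.50+6.85)/2 × 3 = 39.525
  [5.75→8.75]: (6.85+2.40)/2 × 3 = 13.875
  [8.75→10.75]: (2.40+1.20)/2 × 2 = 3.6
  Sum = 148.28125 mcg/mL·hr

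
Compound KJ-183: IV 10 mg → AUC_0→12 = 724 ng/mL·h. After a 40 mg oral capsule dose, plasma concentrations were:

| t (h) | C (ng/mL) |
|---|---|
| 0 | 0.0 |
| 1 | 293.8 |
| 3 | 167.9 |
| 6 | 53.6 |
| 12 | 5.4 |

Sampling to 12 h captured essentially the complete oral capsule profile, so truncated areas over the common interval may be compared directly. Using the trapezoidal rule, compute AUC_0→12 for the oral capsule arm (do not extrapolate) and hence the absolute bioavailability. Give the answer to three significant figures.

F = 0.386

Trapezoidal AUC_0→12 (oral capsule):
  [0→1]: (0.0+293.8)/2 × 1 = 146.9
  [1→3]: (293.8+167.9)/2 × 2 = 461.7
  [3→6]: (167.9+53.6)/2 × 3 = 332.25
  [6→12]: (53.6+5.4)/2 × 6 = 177.0
  Sum = 1117.85 ng/mL·h
F = (AUC_ev/D_ev)/(AUC_iv/D_iv) = (1117.85/40)/(724/10) = 27.94625/72.4 = 0.3860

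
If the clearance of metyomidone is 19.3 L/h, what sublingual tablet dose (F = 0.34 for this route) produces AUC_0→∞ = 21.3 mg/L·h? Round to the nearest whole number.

Dose = CL × AUC_0→∞ / F
     = 19.3 × 21.3 / 0.34 = 1209.09 mg

Dose = 1209 mg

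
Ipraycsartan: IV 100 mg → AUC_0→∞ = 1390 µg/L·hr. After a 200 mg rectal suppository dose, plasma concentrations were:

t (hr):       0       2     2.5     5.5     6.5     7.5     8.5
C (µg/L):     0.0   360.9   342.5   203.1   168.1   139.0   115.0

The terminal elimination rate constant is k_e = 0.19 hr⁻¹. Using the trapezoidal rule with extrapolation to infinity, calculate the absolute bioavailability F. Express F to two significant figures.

F = 0.87

Trapezoidal AUC_0→8.5 (rectal suppository):
  [0→2]: (0.0+360.9)/2 × 2 = 360.9
  [2→2.5]: (360.9+342.5)/2 × 0.5 = 175.85
  [2.5→5.5]: (342.5+203.1)/2 × 3 = 818.4
  [5.5→6.5]: (203.1+168.1)/2 × 1 = 185.6
  [6.5→7.5]: (168.1+139.0)/2 × 1 = 153.55
  [7.5→8.5]: (139.0+115.0)/2 × 1 = 127.0
  Sum = 1821.3 µg/L·hr
Tail: C_last/k_e = 115.0/0.19 = 605.263
AUC_0→∞ (rectal suppository) = 1821.3 + 605.263 = 2426.563 µg/L·hr
F = (AUC_ev/D_ev)/(AUC_iv/D_iv) = (2426.563/200)/(1390/100) = 12.132815/13.9 = 0.8729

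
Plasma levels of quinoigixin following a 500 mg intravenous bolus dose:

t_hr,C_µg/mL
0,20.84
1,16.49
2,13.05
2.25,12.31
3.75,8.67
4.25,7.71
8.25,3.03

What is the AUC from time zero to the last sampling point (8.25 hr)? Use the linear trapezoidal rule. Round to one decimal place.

AUC = 77.9 µg/mL·hr

Trapezoidal AUC_0→8.25:
  [0→1]: (20.84+16.49)/2 × 1 = 18.665
  [1→2]: (16.49+13.05)/2 × 1 = 14.77
  [2→2.25]: (13.05+12.31)/2 × 0.25 = 3.17
  [2.25→3.75]: (12.31+8.67)/2 × 1.5 = 15.735
  [3.75→4.25]: (8.67+7.71)/2 × 0.5 = 4.095
  [4.25→8.25]: (7.71+3.03)/2 × 4 = 21.48
  Sum = 77.915 µg/mL·hr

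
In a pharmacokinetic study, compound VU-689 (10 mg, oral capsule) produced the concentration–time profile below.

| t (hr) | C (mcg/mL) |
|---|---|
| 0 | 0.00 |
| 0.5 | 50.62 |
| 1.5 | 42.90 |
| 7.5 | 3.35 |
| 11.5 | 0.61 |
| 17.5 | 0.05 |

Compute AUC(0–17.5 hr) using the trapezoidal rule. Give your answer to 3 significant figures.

Trapezoidal AUC_0→17.5:
  [0→0.5]: (0.00+50.62)/2 × 0.5 = 12.655
  [0.5→1.5]: (50.62+42.90)/2 × 1 = 46.76
  [1.5→7.5]: (42.90+3.35)/2 × 6 = 138.75
  [7.5→11.5]: (3.35+0.61)/2 × 4 = 7.92
  [11.5→17.5]: (0.61+0.05)/2 × 6 = 1.98
  Sum = 208.065 mcg/mL·hr

AUC = 208 mcg/mL·hr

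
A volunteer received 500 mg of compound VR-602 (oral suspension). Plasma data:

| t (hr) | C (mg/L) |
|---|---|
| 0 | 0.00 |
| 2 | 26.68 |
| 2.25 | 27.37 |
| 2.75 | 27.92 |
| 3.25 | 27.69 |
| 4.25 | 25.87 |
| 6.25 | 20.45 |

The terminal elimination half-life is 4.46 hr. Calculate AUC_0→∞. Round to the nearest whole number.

AUC = 266 mg/L·hr

Trapezoidal AUC_0→6.25:
  [0→2]: (0.00+26.68)/2 × 2 = 26.68
  [2→2.25]: (26.68+27.37)/2 × 0.25 = 6.75625
  [2.25→2.75]: (27.37+27.92)/2 × 0.5 = 13.8225
  [2.75→3.25]: (27.92+27.69)/2 × 0.5 = 13.9025
  [3.25→4.25]: (27.69+25.87)/2 × 1 = 26.78
  [4.25→6.25]: (25.87+20.45)/2 × 2 = 46.32
  Sum = 134.26125 mg/L·hr
k_e = ln2 / t½ = 0.693147 / 4.46 = 0.1554 hr^-1
Extrapolated tail: C_last / k_e = 20.45 / 0.1554 = 131.596
AUC_0→∞ = 134.26125 + 131.596 = 265.85725 mg/L·hr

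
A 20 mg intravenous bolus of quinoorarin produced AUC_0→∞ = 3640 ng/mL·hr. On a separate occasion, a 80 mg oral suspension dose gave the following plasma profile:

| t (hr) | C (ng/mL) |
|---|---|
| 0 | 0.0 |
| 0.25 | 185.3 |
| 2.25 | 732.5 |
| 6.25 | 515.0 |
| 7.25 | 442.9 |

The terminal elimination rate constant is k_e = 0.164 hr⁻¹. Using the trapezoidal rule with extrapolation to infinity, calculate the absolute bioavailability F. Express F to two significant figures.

Trapezoidal AUC_0→7.25 (oral suspension):
  [0→0.25]: (0.0+185.3)/2 × 0.25 = 23.1625
  [0.25→2.25]: (185.3+732.5)/2 × 2 = 917.8
  [2.25→6.25]: (732.5+515.0)/2 × 4 = 2495.0
  [6.25→7.25]: (515.0+442.9)/2 × 1 = 478.95
  Sum = 3914.9125 ng/mL·hr
Tail: C_last/k_e = 442.9/0.164 = 2700.610
AUC_0→∞ (oral suspension) = 3914.9125 + 2700.610 = 6615.5225 ng/mL·hr
F = (AUC_ev/D_ev)/(AUC_iv/D_iv) = (6615.5225/80)/(3640/20) = 82.694/182 = 0.4544

F = 0.45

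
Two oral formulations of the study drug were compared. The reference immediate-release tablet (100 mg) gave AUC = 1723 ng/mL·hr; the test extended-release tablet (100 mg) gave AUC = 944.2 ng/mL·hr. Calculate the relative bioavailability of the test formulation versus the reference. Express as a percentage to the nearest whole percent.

F_rel = (AUC_test/D_test) / (AUC_ref/D_ref)
      = (944.2/100) / (1723/100)
      = 9.442 / 17.23 = 0.5480 = 54.80%

F_rel = 55%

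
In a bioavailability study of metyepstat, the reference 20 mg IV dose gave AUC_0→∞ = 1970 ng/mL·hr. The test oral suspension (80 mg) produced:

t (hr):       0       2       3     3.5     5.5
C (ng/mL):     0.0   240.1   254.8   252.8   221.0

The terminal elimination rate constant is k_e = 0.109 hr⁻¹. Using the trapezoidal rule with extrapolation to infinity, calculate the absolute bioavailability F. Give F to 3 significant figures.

F = 0.395

Trapezoidal AUC_0→5.5 (oral suspension):
  [0→2]: (0.0+240.1)/2 × 2 = 240.1
  [2→3]: (240.1+254.8)/2 × 1 = 247.45
  [3→3.5]: (254.8+252.8)/2 × 0.5 = 126.9
  [3.5→5.5]: (252.8+221.0)/2 × 2 = 473.8
  Sum = 1088.25 ng/mL·hr
Tail: C_last/k_e = 221.0/0.109 = 2027.523
AUC_0→∞ (oral suspension) = 1088.25 + 2027.523 = 3115.773 ng/mL·hr
F = (AUC_ev/D_ev)/(AUC_iv/D_iv) = (3115.773/80)/(1970/20) = 38.9472/98.5 = 0.3954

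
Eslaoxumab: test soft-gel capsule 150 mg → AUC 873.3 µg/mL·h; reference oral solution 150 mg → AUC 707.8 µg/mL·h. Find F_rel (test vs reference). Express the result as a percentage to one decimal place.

F_rel = 123.4%

F_rel = (AUC_test/D_test) / (AUC_ref/D_ref)
      = (873.3/150) / (707.8/150)
      = 5.822 / 4.71867 = 1.2338 = 123.38%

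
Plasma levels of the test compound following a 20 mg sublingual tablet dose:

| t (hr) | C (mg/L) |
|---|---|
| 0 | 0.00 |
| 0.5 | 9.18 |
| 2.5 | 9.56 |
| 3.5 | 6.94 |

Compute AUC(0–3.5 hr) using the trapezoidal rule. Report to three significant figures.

AUC = 29.3 mg/L·hr

Trapezoidal AUC_0→3.5:
  [0→0.5]: (0.00+9.18)/2 × 0.5 = 2.295
  [0.5→2.5]: (9.18+9.56)/2 × 2 = 18.74
  [2.5→3.5]: (9.56+6.94)/2 × 1 = 8.25
  Sum = 29.285 mg/L·hr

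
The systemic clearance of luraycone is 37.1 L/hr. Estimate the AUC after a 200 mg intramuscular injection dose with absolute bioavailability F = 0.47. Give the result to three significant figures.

AUC_0→∞ = F × Dose / CL
        = 0.47 × 200 / 37.1 = 2.53369 mg/L·hr

AUC = 2.53 mg/L·hr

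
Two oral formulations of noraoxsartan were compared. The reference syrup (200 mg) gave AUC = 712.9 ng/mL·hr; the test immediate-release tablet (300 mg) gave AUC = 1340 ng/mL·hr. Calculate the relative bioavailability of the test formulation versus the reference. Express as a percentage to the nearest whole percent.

F_rel = 125%

F_rel = (AUC_test/D_test) / (AUC_ref/D_ref)
      = (1340/300) / (712.9/200)
      = 4.46667 / 3.5645 = 1.2531 = 125.31%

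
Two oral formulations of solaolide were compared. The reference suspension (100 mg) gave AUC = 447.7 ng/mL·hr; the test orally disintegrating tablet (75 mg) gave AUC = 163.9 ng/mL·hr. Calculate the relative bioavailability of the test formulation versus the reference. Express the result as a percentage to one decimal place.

F_rel = (AUC_test/D_test) / (AUC_ref/D_ref)
      = (163.9/75) / (447.7/100)
      = 2.18533 / 4.477 = 0.4881 = 48.81%

F_rel = 48.8%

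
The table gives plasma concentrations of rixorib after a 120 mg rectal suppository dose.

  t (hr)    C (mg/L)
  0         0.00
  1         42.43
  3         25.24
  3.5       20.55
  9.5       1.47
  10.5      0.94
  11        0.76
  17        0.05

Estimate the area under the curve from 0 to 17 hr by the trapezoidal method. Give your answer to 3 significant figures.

AUC = 170 mg/L·hr

Trapezoidal AUC_0→17:
  [0→1]: (0.00+42.43)/2 × 1 = 21.215
  [1→3]: (42.43+25.24)/2 × 2 = 67.67
  [3→3.5]: (25.24+20.55)/2 × 0.5 = 11.4475
  [3.5→9.5]: (20.55+1.47)/2 × 6 = 66.06
  [9.5→10.5]: (1.47+0.94)/2 × 1 = 1.205
  [10.5→11]: (0.94+0.76)/2 × 0.5 = 0.425
  [11→17]: (0.76+0.05)/2 × 6 = 2.43
  Sum = 170.4525 mg/L·hr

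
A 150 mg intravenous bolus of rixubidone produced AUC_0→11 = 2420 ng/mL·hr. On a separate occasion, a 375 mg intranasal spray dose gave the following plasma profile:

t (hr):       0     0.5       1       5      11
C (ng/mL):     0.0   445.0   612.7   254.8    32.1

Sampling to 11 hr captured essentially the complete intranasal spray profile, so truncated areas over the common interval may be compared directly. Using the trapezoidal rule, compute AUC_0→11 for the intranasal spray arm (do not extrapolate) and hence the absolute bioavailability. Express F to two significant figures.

F = 0.49

Trapezoidal AUC_0→11 (intranasal spray):
  [0→0.5]: (0.0+445.0)/2 × 0.5 = 111.25
  [0.5→1]: (445.0+612.7)/2 × 0.5 = 264.425
  [1→5]: (612.7+254.8)/2 × 4 = 1735.0
  [5→11]: (254.8+32.1)/2 × 6 = 860.7
  Sum = 2971.375 ng/mL·hr
F = (AUC_ev/D_ev)/(AUC_iv/D_iv) = (2971.375/375)/(2420/150) = 7.92367/16.1333 = 0.4911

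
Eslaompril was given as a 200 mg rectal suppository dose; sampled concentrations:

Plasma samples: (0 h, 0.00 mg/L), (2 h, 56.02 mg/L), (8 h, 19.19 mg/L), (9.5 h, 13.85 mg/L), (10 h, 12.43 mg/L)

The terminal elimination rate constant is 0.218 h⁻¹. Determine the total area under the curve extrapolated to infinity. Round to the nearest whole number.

AUC = 370 mg/L·h

Trapezoidal AUC_0→10:
  [0→2]: (0.00+56.02)/2 × 2 = 56.02
  [2→8]: (56.02+19.19)/2 × 6 = 225.63
  [8→9.5]: (19.19+13.85)/2 × 1.5 = 24.78
  [9.5→10]: (13.85+12.43)/2 × 0.5 = 6.57
  Sum = 313.0 mg/L·h
Extrapolated tail: C_last / k_e = 12.43 / 0.218 = 57.018
AUC_0→∞ = 313.0 + 57.018 = 370.018 mg/L·h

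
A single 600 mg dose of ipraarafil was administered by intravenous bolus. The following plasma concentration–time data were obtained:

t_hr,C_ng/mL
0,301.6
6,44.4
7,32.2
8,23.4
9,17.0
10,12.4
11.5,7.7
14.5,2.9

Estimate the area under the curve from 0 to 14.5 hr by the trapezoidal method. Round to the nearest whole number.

AUC = 1170 ng/mL·hr

Trapezoidal AUC_0→14.5:
  [0→6]: (301.6+44.4)/2 × 6 = 1038.0
  [6→7]: (44.4+32.2)/2 × 1 = 38.3
  [7→8]: (32.2+23.4)/2 × 1 = 27.8
  [8→9]: (23.4+17.0)/2 × 1 = 20.2
  [9→10]: (17.0+12.4)/2 × 1 = 14.7
  [10→11.5]: (12.4+7.7)/2 × 1.5 = 15.075
  [11.5→14.5]: (7.7+2.9)/2 × 3 = 15.9
  Sum = 1169.975 ng/mL·hr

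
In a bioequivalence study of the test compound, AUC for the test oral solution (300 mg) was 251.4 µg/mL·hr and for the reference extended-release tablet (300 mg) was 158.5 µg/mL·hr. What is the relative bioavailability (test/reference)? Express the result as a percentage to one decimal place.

F_rel = 158.6%

F_rel = (AUC_test/D_test) / (AUC_ref/D_ref)
      = (251.4/300) / (158.5/300)
      = 0.838 / 0.528333 = 1.5861 = 158.61%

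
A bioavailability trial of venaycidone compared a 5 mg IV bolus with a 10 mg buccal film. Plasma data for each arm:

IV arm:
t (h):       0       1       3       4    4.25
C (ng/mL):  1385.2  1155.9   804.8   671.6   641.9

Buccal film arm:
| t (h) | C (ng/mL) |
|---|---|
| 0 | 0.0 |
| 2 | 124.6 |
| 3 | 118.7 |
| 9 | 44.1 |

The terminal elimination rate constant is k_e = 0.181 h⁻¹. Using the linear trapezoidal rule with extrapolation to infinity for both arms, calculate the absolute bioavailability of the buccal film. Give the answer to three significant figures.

F = 0.0637

Trapezoidal AUC_0→4.25 (IV):
  [0→1]: (1385.2+1155.9)/2 × 1 = 1270.55
  [1→3]: (1155.9+804.8)/2 × 2 = 1960.7
  [3→4]: (804.8+671.6)/2 × 1 = 738.2
  [4→4.25]: (671.6+641.9)/2 × 0.25 = 164.1875
  Sum = 4133.6375 ng/mL·h
IV tail: 641.9/0.181 = 3546.409; AUC_iv,0→∞ = 4133.6375 + 3546.409 = 7680.0465 ng/mL·h
Trapezoidal AUC_0→9 (buccal film):
  [0→2]: (0.0+124.6)/2 × 2 = 124.6
  [2→3]: (124.6+118.7)/2 × 1 = 121.65
  [3→9]: (118.7+44.1)/2 × 6 = 488.4
  Sum = 734.65 ng/mL·h
buccal film tail: 44.1/0.181 = 243.646; AUC_ev,0→∞ = 734.65 + 243.646 = 978.296 ng/mL·h
F = (AUC_ev/D_ev)/(AUC_iv/D_iv) = (978.296/10)/(7680.0465/5) = 97.8296/1536.0093 = 0.0637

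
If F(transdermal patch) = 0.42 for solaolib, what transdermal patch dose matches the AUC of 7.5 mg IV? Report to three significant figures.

For equal systemic exposure: F × D_ev = D_iv
D_ev = D_iv / F = 7.5 / 0.42 = 17.8571 mg

D_transdermal = 17.9 mg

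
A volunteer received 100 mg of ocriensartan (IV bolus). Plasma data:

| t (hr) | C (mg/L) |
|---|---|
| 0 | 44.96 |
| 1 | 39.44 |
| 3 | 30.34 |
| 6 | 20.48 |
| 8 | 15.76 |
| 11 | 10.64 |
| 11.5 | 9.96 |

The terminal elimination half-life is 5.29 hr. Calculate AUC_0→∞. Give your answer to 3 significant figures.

Trapezoidal AUC_0→11.5:
  [0→1]: (44.96+39.44)/2 × 1 = 42.2
  [1→3]: (39.44+30.34)/2 × 2 = 69.78
  [3→6]: (30.34+20.48)/2 × 3 = 76.23
  [6→8]: (20.48+15.76)/2 × 2 = 36.24
  [8→11]: (15.76+10.64)/2 × 3 = 39.6
  [11→11.5]: (10.64+9.96)/2 × 0.5 = 5.15
  Sum = 269.2 mg/L·hr
k_e = ln2 / t½ = 0.693147 / 5.29 = 0.1310 hr^-1
Extrapolated tail: C_last / k_e = 9.96 / 0.131 = 76.031
AUC_0→∞ = 269.2 + 76.031 = 345.231 mg/L·hr

AUC = 345 mg/L·hr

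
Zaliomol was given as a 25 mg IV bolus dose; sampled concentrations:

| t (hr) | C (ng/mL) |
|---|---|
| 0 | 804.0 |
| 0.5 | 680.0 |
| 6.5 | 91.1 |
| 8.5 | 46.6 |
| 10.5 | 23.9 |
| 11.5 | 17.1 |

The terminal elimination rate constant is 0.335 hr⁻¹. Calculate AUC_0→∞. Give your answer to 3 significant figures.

Trapezoidal AUC_0→11.5:
  [0→0.5]: (804.0+680.0)/2 × 0.5 = 371.0
  [0.5→6.5]: (680.0+91.1)/2 × 6 = 2313.3
  [6.5→8.5]: (91.1+46.6)/2 × 2 = 137.7
  [8.5→10.5]: (46.6+23.9)/2 × 2 = 70.5
  [10.5→11.5]: (23.9+17.1)/2 × 1 = 20.5
  Sum = 2913.0 ng/mL·hr
Extrapolated tail: C_last / k_e = 17.1 / 0.335 = 51.045
AUC_0→∞ = 2913.0 + 51.045 = 2964.045 ng/mL·hr

AUC = 2960 ng/mL·hr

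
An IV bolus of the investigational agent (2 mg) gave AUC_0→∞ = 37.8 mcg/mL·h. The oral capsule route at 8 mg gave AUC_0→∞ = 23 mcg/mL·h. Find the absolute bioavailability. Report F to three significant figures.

F = 0.152

F = (AUC_ev / D_ev) / (AUC_iv / D_iv)
  = (23/8) / (37.8/2)
  = 2.875 / 18.9 = 0.1521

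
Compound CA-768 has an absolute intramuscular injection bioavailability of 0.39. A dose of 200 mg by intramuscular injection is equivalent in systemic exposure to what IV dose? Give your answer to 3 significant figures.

Systemic exposure from an extravascular dose = F × D_ev, so the equivalent IV dose is F × D_ev.
D_iv = F × D_ev = 0.39 × 200 = 78 mg

D_iv = 78.0 mg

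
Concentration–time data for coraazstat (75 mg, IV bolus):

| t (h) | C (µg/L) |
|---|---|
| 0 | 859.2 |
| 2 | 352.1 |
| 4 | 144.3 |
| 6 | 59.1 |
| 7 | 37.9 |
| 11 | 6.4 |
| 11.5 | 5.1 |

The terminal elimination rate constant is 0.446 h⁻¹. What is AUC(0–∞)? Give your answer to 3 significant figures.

AUC = 2060 µg/L·h

Trapezoidal AUC_0→11.5:
  [0→2]: (859.2+352.1)/2 × 2 = 1211.3
  [2→4]: (352.1+144.3)/2 × 2 = 496.4
  [4→6]: (144.3+59.1)/2 × 2 = 203.4
  [6→7]: (59.1+37.9)/2 × 1 = 48.5
  [7→11]: (37.9+6.4)/2 × 4 = 88.6
  [11→11.5]: (6.4+5.1)/2 × 0.5 = 2.875
  Sum = 2051.075 µg/L·h
Extrapolated tail: C_last / k_e = 5.1 / 0.446 = 11.435
AUC_0→∞ = 2051.075 + 11.435 = 2062.51 µg/L·h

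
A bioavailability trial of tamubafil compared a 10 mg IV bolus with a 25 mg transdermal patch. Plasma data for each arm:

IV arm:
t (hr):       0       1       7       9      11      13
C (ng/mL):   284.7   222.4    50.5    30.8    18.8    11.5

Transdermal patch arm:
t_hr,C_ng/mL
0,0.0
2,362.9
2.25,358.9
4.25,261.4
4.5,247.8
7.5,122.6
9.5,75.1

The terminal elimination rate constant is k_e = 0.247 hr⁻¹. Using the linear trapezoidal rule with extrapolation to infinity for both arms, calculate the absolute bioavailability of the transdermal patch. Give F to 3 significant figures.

F = 0.686

Trapezoidal AUC_0→13 (IV):
  [0→1]: (284.7+222.4)/2 × 1 = 253.55
  [1→7]: (222.4+50.5)/2 × 6 = 818.7
  [7→9]: (50.5+30.8)/2 × 2 = 81.3
  [9→11]: (30.8+18.8)/2 × 2 = 49.6
  [11→13]: (18.8+11.5)/2 × 2 = 30.3
  Sum = 1233.45 ng/mL·hr
IV tail: 11.5/0.247 = 46.559; AUC_iv,0→∞ = 1233.45 + 46.559 = 1280.009 ng/mL·hr
Trapezoidal AUC_0→9.5 (transdermal patch):
  [0→2]: (0.0+362.9)/2 × 2 = 362.9
  [2→2.25]: (362.9+358.9)/2 × 0.25 = 90.225
  [2.25→4.25]: (358.9+261.4)/2 × 2 = 620.3
  [4.25→4.5]: (261.4+247.8)/2 × 0.25 = 63.65
  [4.5→7.5]: (247.8+122.6)/2 × 3 = 555.6
  [7.5→9.5]: (122.6+75.1)/2 × 2 = 197.7
  Sum = 1890.375 ng/mL·hr
transdermal patch tail: 75.1/0.247 = 304.049; AUC_ev,0→∞ = 1890.375 + 304.049 = 2194.424 ng/mL·hr
F = (AUC_ev/D_ev)/(AUC_iv/D_iv) = (2194.424/25)/(1280.009/10) = 87.77696/128.0009 = 0.6858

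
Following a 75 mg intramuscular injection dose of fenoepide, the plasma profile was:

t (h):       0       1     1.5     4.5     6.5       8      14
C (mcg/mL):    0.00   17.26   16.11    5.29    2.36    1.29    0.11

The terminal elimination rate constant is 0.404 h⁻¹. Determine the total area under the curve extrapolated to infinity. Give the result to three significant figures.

AUC = 63.9 mcg/mL·h

Trapezoidal AUC_0→14:
  [0→1]: (0.00+17.26)/2 × 1 = 8.63
  [1→1.5]: (17.26+16.11)/2 × 0.5 = 8.3425
  [1.5→4.5]: (16.11+5.29)/2 × 3 = 32.1
  [4.5→6.5]: (5.29+2.36)/2 × 2 = 7.65
  [6.5→8]: (2.36+1.29)/2 × 1.5 = 2.7375
  [8→14]: (1.29+0.11)/2 × 6 = 4.2
  Sum = 63.66 mcg/mL·h
Extrapolated tail: C_last / k_e = 0.11 / 0.404 = 0.272
AUC_0→∞ = 63.66 + 0.272 = 63.932 mcg/mL·h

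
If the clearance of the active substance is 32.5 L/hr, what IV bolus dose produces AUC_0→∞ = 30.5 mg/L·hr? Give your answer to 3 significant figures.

Dose_iv = CL × AUC_0→∞
     = 32.5 × 30.5 = 991.25 mg

Dose = 991 mg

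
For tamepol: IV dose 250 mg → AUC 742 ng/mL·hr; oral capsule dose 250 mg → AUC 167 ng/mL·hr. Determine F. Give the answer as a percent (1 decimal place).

F = (AUC_ev / D_ev) / (AUC_iv / D_iv)
  = (167/250) / (742/250)
  = 0.668 / 2.968 = 0.2251
  = 22.51%

F = 22.5%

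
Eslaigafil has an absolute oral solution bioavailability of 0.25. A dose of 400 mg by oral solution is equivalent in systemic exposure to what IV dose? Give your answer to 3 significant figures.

Systemic exposure from an extravascular dose = F × D_ev, so the equivalent IV dose is F × D_ev.
D_iv = F × D_ev = 0.25 × 400 = 100 mg

D_iv = 100 mg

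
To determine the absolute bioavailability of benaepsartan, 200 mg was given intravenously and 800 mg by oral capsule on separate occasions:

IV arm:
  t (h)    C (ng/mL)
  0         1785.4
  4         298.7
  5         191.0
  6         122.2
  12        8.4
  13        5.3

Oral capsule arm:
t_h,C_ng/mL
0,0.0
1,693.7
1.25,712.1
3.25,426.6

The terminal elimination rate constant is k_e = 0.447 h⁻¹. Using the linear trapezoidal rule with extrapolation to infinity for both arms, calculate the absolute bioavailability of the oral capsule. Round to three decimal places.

F = 0.131

Trapezoidal AUC_0→13 (IV):
  [0→4]: (1785.4+298.7)/2 × 4 = 4168.2
  [4→5]: (298.7+191.0)/2 × 1 = 244.85
  [5→6]: (191.0+122.2)/2 × 1 = 156.6
  [6→12]: (122.2+8.4)/2 × 6 = 391.8
  [12→13]: (8.4+5.3)/2 × 1 = 6.85
  Sum = 4968.3 ng/mL·h
IV tail: 5.3/0.447 = 11.857; AUC_iv,0→∞ = 4968.3 + 11.857 = 4980.157 ng/mL·h
Trapezoidal AUC_0→3.25 (oral capsule):
  [0→1]: (0.0+693.7)/2 × 1 = 346.85
  [1→1.25]: (693.7+712.1)/2 × 0.25 = 175.725
  [1.25→3.25]: (712.1+426.6)/2 × 2 = 1138.7
  Sum = 1661.275 ng/mL·h
oral capsule tail: 426.6/0.447 = 954.362; AUC_ev,0→∞ = 1661.275 + 954.362 = 2615.637 ng/mL·h
F = (AUC_ev/D_ev)/(AUC_iv/D_iv) = (2615.637/800)/(4980.157/200) = 3.26955/24.900785 = 0.1313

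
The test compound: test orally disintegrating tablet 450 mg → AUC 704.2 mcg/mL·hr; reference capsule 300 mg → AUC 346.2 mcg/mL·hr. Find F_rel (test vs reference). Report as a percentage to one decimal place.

F_rel = (AUC_test/D_test) / (AUC_ref/D_ref)
      = (704.2/450) / (346.2/300)
      = 1.56489 / 1.154 = 1.3561 = 135.61%

F_rel = 135.6%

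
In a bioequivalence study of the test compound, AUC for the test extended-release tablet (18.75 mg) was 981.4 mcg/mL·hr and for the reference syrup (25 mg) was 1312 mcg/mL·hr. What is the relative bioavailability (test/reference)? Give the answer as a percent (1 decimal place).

F_rel = (AUC_test/D_test) / (AUC_ref/D_ref)
      = (981.4/18.75) / (1312/25)
      = 52.3413 / 52.48 = 0.9974 = 99.74%

F_rel = 99.7%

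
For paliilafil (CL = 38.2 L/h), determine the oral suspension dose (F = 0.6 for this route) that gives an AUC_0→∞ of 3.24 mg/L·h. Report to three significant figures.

Dose = 206 mg

Dose = CL × AUC_0→∞ / F
     = 38.2 × 3.24 / 0.6 = 206.28 mg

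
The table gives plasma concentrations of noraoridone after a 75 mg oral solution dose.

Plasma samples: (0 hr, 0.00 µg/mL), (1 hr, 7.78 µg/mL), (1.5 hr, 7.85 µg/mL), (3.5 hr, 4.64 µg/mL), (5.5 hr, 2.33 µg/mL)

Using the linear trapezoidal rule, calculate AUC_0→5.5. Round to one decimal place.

Trapezoidal AUC_0→5.5:
  [0→1]: (0.00+7.78)/2 × 1 = 3.89
  [1→1.5]: (7.78+7.85)/2 × 0.5 = 3.9075
  [1.5→3.5]: (7.85+4.64)/2 × 2 = 12.49
  [3.5→5.5]: (4.64+2.33)/2 × 2 = 6.97
  Sum = 27.2575 µg/mL·hr

AUC = 27.3 µg/mL·hr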